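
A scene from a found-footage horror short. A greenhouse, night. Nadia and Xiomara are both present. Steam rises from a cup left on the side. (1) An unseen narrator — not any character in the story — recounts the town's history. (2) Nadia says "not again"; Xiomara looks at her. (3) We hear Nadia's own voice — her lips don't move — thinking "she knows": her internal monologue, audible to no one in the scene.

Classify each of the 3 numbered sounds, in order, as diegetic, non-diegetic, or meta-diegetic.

Sound (1): external voice-over — not a character, not heard by anyone in the scene, so non-diegetic.
(2) is diegetic: spoken by a character present in the story world.
(3) is meta-diegetic: internal monologue — inside Nadia's mind, not spoken into the scene.

non-diegetic, diegetic, meta-diegetic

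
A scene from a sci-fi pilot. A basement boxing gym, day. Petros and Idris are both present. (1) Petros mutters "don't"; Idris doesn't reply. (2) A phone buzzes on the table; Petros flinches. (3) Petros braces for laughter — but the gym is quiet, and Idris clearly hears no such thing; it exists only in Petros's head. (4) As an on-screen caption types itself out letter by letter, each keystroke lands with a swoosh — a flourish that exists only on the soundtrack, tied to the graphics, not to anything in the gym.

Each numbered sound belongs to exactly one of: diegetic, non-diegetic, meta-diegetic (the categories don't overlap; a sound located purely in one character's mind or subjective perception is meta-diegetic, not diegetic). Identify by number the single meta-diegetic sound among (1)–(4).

3

Sound (1): on-screen dialogue — Petros speaks and Idris is there to hear, so diegetic.
(2) the sound comes from a phone physically present in the location → diegetic.
Sound (3): the sound is imagined by Petros; nothing in the story world is producing it and Idris can't hear it, so meta-diegetic.
(4) is non-diegetic: it accompanies on-screen graphics, not anything inside the story world.
Only (3) is meta-diegetic.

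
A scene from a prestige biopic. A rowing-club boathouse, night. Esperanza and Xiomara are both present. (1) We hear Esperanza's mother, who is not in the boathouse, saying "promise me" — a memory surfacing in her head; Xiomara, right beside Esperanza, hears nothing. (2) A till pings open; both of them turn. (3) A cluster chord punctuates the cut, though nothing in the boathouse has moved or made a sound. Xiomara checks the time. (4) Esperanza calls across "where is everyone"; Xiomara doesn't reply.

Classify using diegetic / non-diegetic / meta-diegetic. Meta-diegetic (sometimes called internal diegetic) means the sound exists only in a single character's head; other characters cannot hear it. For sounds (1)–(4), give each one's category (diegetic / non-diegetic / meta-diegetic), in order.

meta-diegetic, diegetic, non-diegetic, diegetic

(1) is meta-diegetic: it's Esperanza's recollection rendered as sound; the other character can't hear it.
Sound (2): a till is a real object/event in the scene's world, so diegetic.
(3) nothing in the scene produces it; it's an accent added for the audience → non-diegetic.
(4) is diegetic: on-screen dialogue — Esperanza speaks and Xiomara is there to hear.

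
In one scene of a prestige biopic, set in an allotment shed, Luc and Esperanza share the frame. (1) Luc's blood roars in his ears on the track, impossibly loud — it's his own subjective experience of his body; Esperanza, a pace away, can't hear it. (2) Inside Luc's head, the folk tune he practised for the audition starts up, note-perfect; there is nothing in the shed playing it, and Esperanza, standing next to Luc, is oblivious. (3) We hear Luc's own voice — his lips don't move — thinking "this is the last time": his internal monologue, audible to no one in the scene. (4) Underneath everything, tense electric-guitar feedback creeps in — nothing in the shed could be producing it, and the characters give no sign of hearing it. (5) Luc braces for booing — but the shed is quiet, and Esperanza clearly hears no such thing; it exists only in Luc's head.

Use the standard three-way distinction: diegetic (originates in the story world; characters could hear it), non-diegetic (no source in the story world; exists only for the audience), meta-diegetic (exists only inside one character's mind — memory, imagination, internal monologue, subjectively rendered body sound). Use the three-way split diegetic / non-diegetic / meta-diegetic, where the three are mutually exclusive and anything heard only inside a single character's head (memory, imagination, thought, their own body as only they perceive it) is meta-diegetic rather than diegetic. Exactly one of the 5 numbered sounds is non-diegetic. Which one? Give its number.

4

Sound (1): a subjective body sound — Luc's private perception, inaudible to Esperanza, so meta-diegetic.
Sound (2): it lives in Luc's subjectivity, not in the shed, so meta-diegetic.
Sound (3): internal monologue — inside Luc's mind, not spoken into the scene, so meta-diegetic.
(4) is non-diegetic: it has no source in the story world and no character can hear it — it's underscore.
(5) subjective to Luc: the shed is silent and Esperanza hears nothing → meta-diegetic.
Only (4) is non-diegetic.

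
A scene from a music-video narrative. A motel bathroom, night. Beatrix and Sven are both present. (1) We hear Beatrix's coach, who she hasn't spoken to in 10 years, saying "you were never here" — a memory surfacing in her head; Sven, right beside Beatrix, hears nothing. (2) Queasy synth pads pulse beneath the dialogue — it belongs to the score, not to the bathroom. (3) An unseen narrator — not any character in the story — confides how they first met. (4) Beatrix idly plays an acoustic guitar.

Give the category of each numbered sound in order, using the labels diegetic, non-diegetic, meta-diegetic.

meta-diegetic, non-diegetic, non-diegetic, diegetic

Sound (1): the voice is a memory playing only inside Beatrix's mind; Sven can't hear it, so meta-diegetic.
(2) it has no source in the story world and no character can hear it — it's underscore → non-diegetic.
Sound (3): commentary laid over the scene from outside the fiction, so non-diegetic.
(4) is diegetic: a character is playing an acoustic guitar on screen.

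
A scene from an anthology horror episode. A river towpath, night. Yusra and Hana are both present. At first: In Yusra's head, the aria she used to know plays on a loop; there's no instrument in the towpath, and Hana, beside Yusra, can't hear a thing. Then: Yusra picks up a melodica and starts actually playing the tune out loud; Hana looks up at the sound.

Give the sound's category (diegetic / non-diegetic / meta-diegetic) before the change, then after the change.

meta-diegetic, diegetic

Before the change: the tune exists only as Yusra's private memory; Hana can't hear it → meta-diegetic.
After the change: Yusra is now producing it live on a melodica, in the room, and Hana hears it → diegetic.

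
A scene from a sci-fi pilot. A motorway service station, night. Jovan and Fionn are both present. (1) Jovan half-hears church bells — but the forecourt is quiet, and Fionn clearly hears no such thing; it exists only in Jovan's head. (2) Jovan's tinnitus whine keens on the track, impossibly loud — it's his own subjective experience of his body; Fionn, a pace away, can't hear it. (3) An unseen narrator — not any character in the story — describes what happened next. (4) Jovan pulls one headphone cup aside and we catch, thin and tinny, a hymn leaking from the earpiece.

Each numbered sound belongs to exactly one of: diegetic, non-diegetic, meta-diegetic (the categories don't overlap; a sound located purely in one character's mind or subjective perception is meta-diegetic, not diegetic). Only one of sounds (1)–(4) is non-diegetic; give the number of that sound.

3

Sound (1): Jovan alone 'hears' it — an imagined sound, not present in the space, so meta-diegetic.
Sound (2): point-of-audition from inside Jovan's body; not a sound in the room, so meta-diegetic.
(3) is non-diegetic: commentary laid over the scene from outside the fiction.
(4) is diegetic: the earpiece is a real device on Jovan's head — source music.
Only (3) is non-diegetic.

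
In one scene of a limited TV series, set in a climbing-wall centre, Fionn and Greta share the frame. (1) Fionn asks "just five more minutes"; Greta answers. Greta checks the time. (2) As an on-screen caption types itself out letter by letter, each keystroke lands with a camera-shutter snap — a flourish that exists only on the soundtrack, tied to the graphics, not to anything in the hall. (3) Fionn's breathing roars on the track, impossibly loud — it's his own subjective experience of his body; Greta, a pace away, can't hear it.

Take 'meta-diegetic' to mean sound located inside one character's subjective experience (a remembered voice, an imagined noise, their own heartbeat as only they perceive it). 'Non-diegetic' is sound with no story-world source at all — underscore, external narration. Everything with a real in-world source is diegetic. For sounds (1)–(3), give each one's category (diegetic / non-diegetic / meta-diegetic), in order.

diegetic, non-diegetic, meta-diegetic

Sound (1): on-screen dialogue — Fionn speaks and Greta is there to hear, so diegetic.
(2) is non-diegetic: it accompanies on-screen graphics, not anything inside the story world.
(3) is meta-diegetic: it's Fionn's internal bodily sensation rendered as sound; only Fionn 'hears' it.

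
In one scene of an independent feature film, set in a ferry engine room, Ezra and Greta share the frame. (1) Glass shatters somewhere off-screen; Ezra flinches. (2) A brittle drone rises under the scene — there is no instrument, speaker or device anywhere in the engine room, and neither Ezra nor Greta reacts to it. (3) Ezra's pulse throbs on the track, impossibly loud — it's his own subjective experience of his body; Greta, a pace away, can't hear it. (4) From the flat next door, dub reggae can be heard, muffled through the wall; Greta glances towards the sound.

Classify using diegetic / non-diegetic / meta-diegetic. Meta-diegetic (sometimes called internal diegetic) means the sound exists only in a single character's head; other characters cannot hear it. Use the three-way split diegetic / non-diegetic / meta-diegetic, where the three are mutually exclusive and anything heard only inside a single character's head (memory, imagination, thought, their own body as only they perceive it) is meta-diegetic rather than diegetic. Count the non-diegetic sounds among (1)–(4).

1

Sound (1): the sound comes from glass physically present in the location, so diegetic.
Sound (2): nothing in the engine room produces it and the characters don't hear it — pure soundtrack, so non-diegetic.
(3) is meta-diegetic: it's Ezra's internal bodily sensation rendered as sound; only Ezra 'hears' it.
Sound (4): it's coming from the flat next door — a location within the story world — and Greta reacts, so diegetic.
So 1 of the 4 is non-diegetic: (2).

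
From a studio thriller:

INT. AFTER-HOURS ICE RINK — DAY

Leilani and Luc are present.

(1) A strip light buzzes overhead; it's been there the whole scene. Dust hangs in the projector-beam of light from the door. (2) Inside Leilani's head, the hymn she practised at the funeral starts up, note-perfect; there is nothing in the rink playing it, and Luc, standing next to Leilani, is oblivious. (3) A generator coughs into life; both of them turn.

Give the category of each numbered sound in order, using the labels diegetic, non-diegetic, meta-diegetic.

diegetic, meta-diegetic, diegetic

Sound (1): a strip light is part of the location's real environment, so diegetic.
(2) it lives in Leilani's subjectivity, not in the rink → meta-diegetic.
Sound (3): an in-world source (a generator); characters could hear it, so diegetic.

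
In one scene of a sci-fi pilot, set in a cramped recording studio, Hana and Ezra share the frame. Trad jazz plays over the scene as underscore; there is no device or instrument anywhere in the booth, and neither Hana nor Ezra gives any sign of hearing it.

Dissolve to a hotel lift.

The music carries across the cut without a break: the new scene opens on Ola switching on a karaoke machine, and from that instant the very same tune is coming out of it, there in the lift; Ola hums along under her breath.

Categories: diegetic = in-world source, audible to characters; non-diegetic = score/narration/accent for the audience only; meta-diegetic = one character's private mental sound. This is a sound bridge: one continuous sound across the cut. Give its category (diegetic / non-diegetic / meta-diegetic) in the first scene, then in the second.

non-diegetic, diegetic

Scene one: there's no in-world source anywhere and no character hears it — underscore for the audience only → non-diegetic.
Scene two: once Ola turns on a karaoke machine, the music has a real source in the story world and Ola reacts to it → diegetic.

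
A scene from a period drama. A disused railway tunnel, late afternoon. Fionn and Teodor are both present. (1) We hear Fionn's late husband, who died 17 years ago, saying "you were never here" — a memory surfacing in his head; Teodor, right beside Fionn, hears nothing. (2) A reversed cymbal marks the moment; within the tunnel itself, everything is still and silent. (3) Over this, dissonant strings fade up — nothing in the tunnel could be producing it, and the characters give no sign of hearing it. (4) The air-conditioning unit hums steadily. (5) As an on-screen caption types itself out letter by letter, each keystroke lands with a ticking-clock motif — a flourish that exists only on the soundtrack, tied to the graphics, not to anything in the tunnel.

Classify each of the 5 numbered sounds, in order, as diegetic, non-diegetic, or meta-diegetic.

(1) is meta-diegetic: a remembered line, private to Fionn — not present in the room, not audible to Teodor.
(2) an editorial stinger — it belongs to the cut, not the story world → non-diegetic.
Sound (3): it has no source in the story world and no character can hear it — it's underscore, so non-diegetic.
(4) the air-conditioning unit is part of the location's real environment → diegetic.
(5) is non-diegetic: the caption isn't part of the story world, so neither is the sound tied to it.

meta-diegetic, non-diegetic, non-diegetic, diegetic, non-diegetic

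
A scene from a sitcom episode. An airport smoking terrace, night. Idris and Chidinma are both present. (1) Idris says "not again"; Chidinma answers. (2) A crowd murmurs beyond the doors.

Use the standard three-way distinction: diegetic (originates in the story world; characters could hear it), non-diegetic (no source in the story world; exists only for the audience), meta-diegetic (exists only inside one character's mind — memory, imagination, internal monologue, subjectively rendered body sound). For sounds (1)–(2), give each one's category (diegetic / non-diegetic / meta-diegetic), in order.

diegetic, diegetic

(1) is diegetic: Idris is a character speaking aloud in the scene.
(2) is diegetic: ambient/room sound belonging to the story's physical space.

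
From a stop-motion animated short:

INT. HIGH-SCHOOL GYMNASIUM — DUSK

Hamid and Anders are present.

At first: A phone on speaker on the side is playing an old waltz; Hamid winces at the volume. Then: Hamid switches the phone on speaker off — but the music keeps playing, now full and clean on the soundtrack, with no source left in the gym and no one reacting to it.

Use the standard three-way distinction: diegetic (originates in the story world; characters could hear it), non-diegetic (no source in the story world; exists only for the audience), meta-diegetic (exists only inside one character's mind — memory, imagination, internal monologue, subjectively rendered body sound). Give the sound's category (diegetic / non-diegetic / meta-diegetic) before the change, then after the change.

diegetic, non-diegetic

Before the change: a phone on speaker is a real in-scene source and Hamid reacts to it → diegetic.
After the change: there is no longer any in-world source and no one can hear it — it has become underscore → non-diegetic.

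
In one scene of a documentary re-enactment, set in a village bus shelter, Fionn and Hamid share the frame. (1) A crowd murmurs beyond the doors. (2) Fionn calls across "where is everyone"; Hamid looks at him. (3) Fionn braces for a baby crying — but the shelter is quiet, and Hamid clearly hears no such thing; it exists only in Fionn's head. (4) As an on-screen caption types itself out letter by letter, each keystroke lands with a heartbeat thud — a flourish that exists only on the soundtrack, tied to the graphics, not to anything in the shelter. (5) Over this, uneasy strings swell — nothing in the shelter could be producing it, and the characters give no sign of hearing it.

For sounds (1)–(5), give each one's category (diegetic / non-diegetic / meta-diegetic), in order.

(1) ambient/room sound belonging to the story's physical space → diegetic.
Sound (2): spoken by a character present in the story world, so diegetic.
(3) subjective to Fionn: the shelter is silent and Hamid hears nothing → meta-diegetic.
(4) is non-diegetic: the caption isn't part of the story world, so neither is the sound tied to it.
(5) is non-diegetic: it has no source in the story world and no character can hear it — it's underscore.

diegetic, diegetic, meta-diegetic, non-diegetic, non-diegetic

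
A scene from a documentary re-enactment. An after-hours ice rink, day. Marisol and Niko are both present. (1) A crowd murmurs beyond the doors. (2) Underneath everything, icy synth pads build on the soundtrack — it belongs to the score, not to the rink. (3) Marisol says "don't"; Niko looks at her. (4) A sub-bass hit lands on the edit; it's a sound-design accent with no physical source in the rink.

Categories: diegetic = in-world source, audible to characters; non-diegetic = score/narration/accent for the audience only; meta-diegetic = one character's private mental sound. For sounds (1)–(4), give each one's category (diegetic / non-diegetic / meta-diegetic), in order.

diegetic, non-diegetic, diegetic, non-diegetic

Sound (1): ambient/room sound belonging to the story's physical space, so diegetic.
Sound (2): score with no on-screen or off-screen source; it exists for the audience alone, so non-diegetic.
Sound (3): spoken by a character present in the story world, so diegetic.
(4) an editorial stinger — it belongs to the cut, not the story world → non-diegetic.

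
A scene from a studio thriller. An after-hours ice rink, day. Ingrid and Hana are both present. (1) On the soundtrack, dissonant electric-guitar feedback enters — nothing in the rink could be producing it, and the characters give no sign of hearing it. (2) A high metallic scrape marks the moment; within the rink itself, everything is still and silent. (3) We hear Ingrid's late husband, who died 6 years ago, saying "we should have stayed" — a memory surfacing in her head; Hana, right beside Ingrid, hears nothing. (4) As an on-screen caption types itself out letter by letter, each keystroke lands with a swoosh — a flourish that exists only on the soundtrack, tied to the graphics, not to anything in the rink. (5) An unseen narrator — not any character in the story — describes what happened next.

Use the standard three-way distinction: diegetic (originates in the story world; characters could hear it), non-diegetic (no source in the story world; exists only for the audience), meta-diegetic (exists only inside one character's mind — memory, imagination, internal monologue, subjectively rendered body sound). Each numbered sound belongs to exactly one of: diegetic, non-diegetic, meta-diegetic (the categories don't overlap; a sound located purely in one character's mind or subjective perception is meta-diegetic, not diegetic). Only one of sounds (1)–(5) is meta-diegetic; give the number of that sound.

3

(1) is non-diegetic: score with no on-screen or off-screen source; it exists for the audience alone.
(2) nothing in the scene produces it; it's an accent added for the audience → non-diegetic.
Sound (3): the voice is a memory playing only inside Ingrid's mind; Hana can't hear it, so meta-diegetic.
(4) it accompanies on-screen graphics, not anything inside the story world → non-diegetic.
(5) the narrator exists outside the story world, addressing only the audience → non-diegetic.
Only (3) is meta-diegetic.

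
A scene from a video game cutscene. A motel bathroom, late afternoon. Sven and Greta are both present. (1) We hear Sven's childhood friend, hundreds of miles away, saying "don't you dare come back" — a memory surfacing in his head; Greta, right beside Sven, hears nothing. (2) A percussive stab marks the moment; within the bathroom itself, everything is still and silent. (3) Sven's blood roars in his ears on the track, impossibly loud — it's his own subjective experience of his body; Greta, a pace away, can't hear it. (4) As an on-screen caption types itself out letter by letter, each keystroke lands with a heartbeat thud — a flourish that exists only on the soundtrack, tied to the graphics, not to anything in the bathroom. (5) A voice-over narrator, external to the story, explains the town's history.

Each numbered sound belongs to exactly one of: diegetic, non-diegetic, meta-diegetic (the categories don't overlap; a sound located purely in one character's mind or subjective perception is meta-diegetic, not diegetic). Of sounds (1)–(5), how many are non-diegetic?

(1) is meta-diegetic: a remembered line, private to Sven — not present in the room, not audible to Greta.
(2) is non-diegetic: it's a sound-design accent with no in-world source; no one in the scene can hear it.
(3) a subjective body sound — Sven's private perception, inaudible to Greta → meta-diegetic.
Sound (4): sound married to a title/caption — outside the diegesis by definition, so non-diegetic.
Sound (5): external voice-over — not a character, not heard by anyone in the scene, so non-diegetic.
Non-diegetic: (2), (4), (5) — that's 3.

3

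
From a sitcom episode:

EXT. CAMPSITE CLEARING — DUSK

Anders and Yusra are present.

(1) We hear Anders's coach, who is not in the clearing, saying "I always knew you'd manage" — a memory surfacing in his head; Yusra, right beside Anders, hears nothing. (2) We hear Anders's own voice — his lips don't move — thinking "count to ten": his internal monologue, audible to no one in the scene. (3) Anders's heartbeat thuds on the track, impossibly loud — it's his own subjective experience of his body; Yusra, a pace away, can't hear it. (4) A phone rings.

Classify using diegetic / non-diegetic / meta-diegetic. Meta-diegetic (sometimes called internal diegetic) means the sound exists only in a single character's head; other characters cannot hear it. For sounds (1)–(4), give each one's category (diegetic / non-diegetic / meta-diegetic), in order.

Sound (1): the voice is a memory playing only inside Anders's mind; Yusra can't hear it, so meta-diegetic.
Sound (2): Anders's thought-voice: a private mental sound no other character can hear, so meta-diegetic.
(3) it's Anders's internal bodily sensation rendered as sound; only Anders 'hears' it → meta-diegetic.
(4) an in-world source (a phone); characters could hear it → diegetic.

meta-diegetic, meta-diegetic, meta-diegetic, diegetic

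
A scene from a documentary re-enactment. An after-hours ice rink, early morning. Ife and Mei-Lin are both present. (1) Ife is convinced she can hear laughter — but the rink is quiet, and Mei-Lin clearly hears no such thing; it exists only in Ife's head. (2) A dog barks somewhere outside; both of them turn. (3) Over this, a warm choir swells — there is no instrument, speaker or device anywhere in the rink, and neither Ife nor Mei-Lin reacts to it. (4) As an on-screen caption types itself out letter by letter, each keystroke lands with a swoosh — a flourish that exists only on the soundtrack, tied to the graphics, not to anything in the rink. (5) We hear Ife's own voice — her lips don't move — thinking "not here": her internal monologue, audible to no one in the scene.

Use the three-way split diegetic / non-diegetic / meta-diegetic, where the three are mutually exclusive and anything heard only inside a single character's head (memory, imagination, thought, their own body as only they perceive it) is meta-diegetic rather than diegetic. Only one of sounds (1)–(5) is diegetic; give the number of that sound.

Sound (1): subjective to Ife: the rink is silent and Mei-Lin hears nothing, so meta-diegetic.
(2) a dog is a real object/event in the scene's world → diegetic.
(3) score with no on-screen or off-screen source; it exists for the audience alone → non-diegetic.
Sound (4): it accompanies on-screen graphics, not anything inside the story world, so non-diegetic.
(5) it's Ife's unspoken thought, heard only by the audience via her subjectivity → meta-diegetic.
Only (2) is diegetic.

2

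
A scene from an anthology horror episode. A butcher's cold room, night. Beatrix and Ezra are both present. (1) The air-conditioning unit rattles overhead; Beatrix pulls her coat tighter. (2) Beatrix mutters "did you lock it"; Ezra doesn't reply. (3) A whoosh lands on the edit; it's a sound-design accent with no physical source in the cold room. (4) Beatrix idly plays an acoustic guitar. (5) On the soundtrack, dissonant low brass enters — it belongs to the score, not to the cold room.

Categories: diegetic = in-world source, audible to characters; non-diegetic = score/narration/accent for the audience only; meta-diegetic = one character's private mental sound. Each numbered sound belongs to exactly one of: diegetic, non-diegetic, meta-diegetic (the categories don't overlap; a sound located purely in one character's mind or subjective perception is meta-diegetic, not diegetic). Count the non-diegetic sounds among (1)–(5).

2

(1) ambient/room sound belonging to the story's physical space → diegetic.
(2) Beatrix is a character speaking aloud in the scene → diegetic.
(3) an editorial stinger — it belongs to the cut, not the story world → non-diegetic.
(4) is diegetic: Beatrix is producing the music live, in the story world.
(5) nothing in the cold room produces it and the characters don't hear it — pure soundtrack → non-diegetic.
Non-diegetic: (3), (5) — that's 2.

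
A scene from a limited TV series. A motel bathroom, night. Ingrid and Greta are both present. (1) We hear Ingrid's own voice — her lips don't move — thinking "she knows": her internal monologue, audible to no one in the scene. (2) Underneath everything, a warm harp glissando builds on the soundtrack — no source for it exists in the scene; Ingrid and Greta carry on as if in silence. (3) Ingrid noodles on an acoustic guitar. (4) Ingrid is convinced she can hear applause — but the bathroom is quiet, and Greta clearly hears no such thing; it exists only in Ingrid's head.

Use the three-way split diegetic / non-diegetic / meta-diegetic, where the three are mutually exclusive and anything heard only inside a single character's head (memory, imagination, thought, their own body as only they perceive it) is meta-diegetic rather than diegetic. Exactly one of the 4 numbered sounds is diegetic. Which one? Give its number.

Sound (1): internal monologue — inside Ingrid's mind, not spoken into the scene, so meta-diegetic.
(2) is non-diegetic: nothing in the bathroom produces it and the characters don't hear it — pure soundtrack.
Sound (3): a character is playing an acoustic guitar on screen, so diegetic.
(4) is meta-diegetic: subjective to Ingrid: the bathroom is silent and Greta hears nothing.
Only (3) is diegetic.

3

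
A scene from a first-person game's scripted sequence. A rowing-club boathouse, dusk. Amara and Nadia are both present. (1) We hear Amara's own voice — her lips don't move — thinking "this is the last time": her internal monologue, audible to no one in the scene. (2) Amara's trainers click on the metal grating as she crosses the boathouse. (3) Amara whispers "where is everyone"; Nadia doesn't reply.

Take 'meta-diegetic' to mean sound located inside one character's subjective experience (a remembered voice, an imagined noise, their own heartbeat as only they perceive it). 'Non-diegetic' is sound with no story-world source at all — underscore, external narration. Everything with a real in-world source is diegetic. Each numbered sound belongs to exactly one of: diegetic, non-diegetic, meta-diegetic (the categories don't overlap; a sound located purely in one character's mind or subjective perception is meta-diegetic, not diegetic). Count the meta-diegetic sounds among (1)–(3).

Sound (1): it's Amara's unspoken thought, heard only by the audience via her subjectivity, so meta-diegetic.
(2) is diegetic: it's the physical sound of Amara moving in the space.
(3) is diegetic: on-screen dialogue — Amara speaks and Nadia is there to hear.
Meta-diegetic: (1) — that's 1.

1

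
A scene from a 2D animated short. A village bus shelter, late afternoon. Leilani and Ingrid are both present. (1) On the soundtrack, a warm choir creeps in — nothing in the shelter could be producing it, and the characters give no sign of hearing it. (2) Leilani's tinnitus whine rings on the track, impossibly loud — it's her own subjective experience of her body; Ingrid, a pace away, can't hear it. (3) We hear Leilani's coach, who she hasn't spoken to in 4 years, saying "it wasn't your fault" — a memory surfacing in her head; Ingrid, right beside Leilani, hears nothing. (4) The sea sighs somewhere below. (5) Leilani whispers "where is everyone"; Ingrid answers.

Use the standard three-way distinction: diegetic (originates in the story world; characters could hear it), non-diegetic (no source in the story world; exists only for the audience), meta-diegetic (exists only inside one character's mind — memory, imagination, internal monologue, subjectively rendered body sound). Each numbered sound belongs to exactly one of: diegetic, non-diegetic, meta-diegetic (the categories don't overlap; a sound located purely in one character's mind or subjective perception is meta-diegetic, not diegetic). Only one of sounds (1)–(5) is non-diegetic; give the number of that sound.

Sound (1): score with no on-screen or off-screen source; it exists for the audience alone, so non-diegetic.
(2) a subjective body sound — Leilani's private perception, inaudible to Ingrid → meta-diegetic.
(3) a remembered line, private to Leilani — not present in the room, not audible to Ingrid → meta-diegetic.
(4) is diegetic: ambient/room sound belonging to the story's physical space.
(5) is diegetic: on-screen dialogue — Leilani speaks and Ingrid is there to hear.
Only (1) is non-diegetic.

1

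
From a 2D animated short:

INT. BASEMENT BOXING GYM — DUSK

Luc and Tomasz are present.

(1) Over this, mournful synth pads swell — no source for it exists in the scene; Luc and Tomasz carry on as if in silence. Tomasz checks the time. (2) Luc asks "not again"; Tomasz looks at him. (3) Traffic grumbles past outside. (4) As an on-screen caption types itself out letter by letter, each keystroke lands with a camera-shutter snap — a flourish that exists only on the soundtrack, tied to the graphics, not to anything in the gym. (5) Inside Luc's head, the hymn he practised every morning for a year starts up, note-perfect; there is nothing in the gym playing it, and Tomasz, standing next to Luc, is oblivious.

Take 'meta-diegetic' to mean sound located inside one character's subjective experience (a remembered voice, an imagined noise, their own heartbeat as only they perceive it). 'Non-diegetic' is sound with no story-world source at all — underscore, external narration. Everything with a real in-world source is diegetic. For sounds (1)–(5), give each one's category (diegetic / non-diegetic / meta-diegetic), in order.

non-diegetic, diegetic, diegetic, non-diegetic, meta-diegetic

(1) is non-diegetic: nothing in the gym produces it and the characters don't hear it — pure soundtrack.
(2) spoken by a character present in the story world → diegetic.
(3) it's the actual ambient sound of the location → diegetic.
(4) is non-diegetic: the caption isn't part of the story world, so neither is the sound tied to it.
(5) is meta-diegetic: it lives in Luc's subjectivity, not in the gym.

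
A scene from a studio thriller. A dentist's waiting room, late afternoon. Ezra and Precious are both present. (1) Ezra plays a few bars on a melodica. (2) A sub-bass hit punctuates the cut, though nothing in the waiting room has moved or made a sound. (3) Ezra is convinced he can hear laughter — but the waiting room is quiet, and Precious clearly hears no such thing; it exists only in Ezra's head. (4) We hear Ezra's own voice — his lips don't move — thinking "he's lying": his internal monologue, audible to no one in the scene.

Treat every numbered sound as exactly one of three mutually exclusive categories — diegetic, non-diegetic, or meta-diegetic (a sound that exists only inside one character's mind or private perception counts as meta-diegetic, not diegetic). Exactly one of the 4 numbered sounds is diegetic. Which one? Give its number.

1

Sound (1): Ezra is producing the music live, in the story world, so diegetic.
(2) is non-diegetic: it's a sound-design accent with no in-world source; no one in the scene can hear it.
(3) subjective to Ezra: the waiting room is silent and Precious hears nothing → meta-diegetic.
(4) Ezra's thought-voice: a private mental sound no other character can hear → meta-diegetic.
Only (1) is diegetic.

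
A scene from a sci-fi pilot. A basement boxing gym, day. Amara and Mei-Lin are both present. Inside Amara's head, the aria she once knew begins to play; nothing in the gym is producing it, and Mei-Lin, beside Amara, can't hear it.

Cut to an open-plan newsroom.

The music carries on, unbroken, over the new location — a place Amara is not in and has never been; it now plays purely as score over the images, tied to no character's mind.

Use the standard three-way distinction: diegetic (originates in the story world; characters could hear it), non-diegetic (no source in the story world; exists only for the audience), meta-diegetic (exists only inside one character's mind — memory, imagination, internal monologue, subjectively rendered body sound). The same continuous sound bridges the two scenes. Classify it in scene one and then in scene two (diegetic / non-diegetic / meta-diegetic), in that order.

meta-diegetic, non-diegetic

Scene one: the music exists only inside Amara's mind; Mei-Lin can't hear it → meta-diegetic.
Scene two: it's detached from Amara entirely and plays over unrelated images with no in-world source — conventional underscore → non-diegetic.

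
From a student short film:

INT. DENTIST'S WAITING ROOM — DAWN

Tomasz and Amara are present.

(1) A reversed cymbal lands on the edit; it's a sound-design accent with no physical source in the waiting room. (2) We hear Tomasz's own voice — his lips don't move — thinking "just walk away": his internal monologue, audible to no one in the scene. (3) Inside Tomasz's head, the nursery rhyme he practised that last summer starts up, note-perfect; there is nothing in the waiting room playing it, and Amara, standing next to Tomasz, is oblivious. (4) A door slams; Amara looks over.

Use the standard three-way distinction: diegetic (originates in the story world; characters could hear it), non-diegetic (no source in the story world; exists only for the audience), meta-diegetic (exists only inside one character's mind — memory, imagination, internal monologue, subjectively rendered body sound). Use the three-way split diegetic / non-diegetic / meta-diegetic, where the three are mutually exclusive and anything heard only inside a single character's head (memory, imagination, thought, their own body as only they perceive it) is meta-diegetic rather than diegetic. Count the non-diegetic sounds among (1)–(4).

Sound (1): nothing in the scene produces it; it's an accent added for the audience, so non-diegetic.
(2) is meta-diegetic: Tomasz's thought-voice: a private mental sound no other character can hear.
Sound (3): it lives in Tomasz's subjectivity, not in the waiting room, so meta-diegetic.
(4) an in-world source (a door); characters could hear it → diegetic.
Non-diegetic: (1) — that's 1.

1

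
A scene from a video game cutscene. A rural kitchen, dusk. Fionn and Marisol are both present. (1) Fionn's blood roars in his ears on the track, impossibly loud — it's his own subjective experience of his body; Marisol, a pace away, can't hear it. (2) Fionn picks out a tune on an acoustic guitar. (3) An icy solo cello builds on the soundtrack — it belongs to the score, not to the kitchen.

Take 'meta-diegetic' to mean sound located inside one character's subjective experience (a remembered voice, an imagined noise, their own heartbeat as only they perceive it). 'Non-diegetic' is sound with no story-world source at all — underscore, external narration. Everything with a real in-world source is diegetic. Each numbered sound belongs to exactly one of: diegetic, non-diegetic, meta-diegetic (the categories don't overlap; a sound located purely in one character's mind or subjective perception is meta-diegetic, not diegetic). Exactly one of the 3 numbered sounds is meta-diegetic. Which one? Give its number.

Sound (1): a subjective body sound — Fionn's private perception, inaudible to Marisol, so meta-diegetic.
(2) is diegetic: Fionn is producing the music live, in the story world.
(3) nothing in the kitchen produces it and the characters don't hear it — pure soundtrack → non-diegetic.
Only (1) is meta-diegetic.

1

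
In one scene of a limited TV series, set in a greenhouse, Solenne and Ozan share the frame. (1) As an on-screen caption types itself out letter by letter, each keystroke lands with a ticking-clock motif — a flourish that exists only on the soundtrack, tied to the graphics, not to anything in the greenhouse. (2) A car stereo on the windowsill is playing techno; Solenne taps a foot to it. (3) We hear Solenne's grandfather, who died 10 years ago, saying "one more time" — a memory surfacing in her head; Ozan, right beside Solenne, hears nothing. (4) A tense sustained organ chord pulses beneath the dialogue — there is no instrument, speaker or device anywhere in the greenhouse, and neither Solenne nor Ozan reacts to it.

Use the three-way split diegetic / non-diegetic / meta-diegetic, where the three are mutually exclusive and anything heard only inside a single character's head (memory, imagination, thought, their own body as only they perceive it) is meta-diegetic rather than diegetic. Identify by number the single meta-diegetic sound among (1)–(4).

3

(1) is non-diegetic: it accompanies on-screen graphics, not anything inside the story world.
(2) the music comes from an on-screen device that Solenne responds to → diegetic.
Sound (3): a remembered line, private to Solenne — not present in the room, not audible to Ozan, so meta-diegetic.
(4) score with no on-screen or off-screen source; it exists for the audience alone → non-diegetic.
Only (3) is meta-diegetic.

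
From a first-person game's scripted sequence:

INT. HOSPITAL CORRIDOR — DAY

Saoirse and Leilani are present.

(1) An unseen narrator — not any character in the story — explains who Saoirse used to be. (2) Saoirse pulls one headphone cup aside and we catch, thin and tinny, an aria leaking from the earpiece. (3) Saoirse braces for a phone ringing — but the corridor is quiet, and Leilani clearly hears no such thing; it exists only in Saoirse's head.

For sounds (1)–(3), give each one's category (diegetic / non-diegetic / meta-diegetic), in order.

(1) the narrator exists outside the story world, addressing only the audience → non-diegetic.
(2) is diegetic: the headphones are an on-screen source.
Sound (3): subjective to Saoirse: the corridor is silent and Leilani hears nothing, so meta-diegetic.

non-diegetic, diegetic, meta-diegetic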